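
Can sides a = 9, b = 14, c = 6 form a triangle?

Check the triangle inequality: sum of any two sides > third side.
a + b vs c: 9 + 14 = 23 > 6  ✓
a + c vs b: 9 + 6 = 15 > 14  ✓
b + c vs a: 14 + 6 = 20 > 9  ✓

Yes, triangle inequality satisfied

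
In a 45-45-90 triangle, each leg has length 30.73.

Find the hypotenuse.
In a 45-45-90 triangle the sides are in ratio 1 : 1 : √2, so hypotenuse = leg·√2.
Hypotenuse = 30.73·√2 ≈ 30.73·1.41421 ≈ 43.4588

Hypotenuse = 30.73√2 = 43.46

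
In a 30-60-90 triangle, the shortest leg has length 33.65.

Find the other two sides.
In a 30-60-90 triangle the sides are in ratio 1 : √3 : 2 (short leg : long leg : hypotenuse).
Long leg = 33.65·√3 ≈ 33.65·1.73205 ≈ 58.2835
Hypotenuse = 2·33.65 = 67.3

Long leg = 33.65√3 = 58.28, Hypotenuse = 67.3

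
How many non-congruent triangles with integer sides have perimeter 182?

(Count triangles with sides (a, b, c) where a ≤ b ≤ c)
Let a ≤ b ≤ c with a + b + c = 182. The only binding inequality is a + b > c, i.e. 182 − c > c, so c < 182/2; and c ≥ 182/3 since c is the largest side.
So 61 ≤ c ≤ 90. For each c, b runs from ⌈(182 − c)/2⌉ up to c (then a = 182 − b − c satisfies 1 ≤ a ≤ b automatically), giving c − ⌈(182 − c)/2⌉ + 1 choices.
Summing over c: 1 + 3 + 4 + 6 + … + 43 + 45  (30 terms, c = 61, …, 90) = 690
Check (closed form: nearest integer to p²/48 for even p, (p+3)²/48 for odd p): 182²/48 = 33124/48 ≈ 690.08 → 690

690 triangles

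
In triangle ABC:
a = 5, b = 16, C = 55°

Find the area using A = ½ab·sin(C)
A = ½·a·b·sin(C) = ½·5·16·sin(55°)
sin(55°) ≈ 0.819152
A ≈ ½·80·0.819152 = 40·0.819152 ≈ 32.7661

Area = 32.77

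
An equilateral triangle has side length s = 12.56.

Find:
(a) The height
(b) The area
(a) The height splits the triangle into two 30-60-90 halves: h = s·√3/2 = 12.56·1.73205/2 ≈ 21.7546/2 ≈ 10.8773
(b) Area = (√3/4)·s² = (√3/4)·12.56² = (√3/4)·157.7536 ≈ 0.433013·157.7536 ≈ 68.3093

Height = 10.88, Area = 68.31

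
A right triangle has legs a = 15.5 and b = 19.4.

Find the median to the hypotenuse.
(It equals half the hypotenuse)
Hypotenuse c = √(a² + b²) = √(240.25 + 376.36) = √616.61 ≈ 24.8316
Median to hypotenuse = c/2 ≈ 24.8316/2 ≈ 12.4158

Median = 12.42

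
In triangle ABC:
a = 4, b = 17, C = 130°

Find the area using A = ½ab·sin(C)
A = ½·a·b·sin(C) = ½·4·17·sin(130°)
sin(130°) ≈ 0.766044
A ≈ ½·68·0.766044 = 34·0.766044 ≈ 26.0455

Area = 26.05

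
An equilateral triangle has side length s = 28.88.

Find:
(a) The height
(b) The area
(a) The height splits the triangle into two 30-60-90 halves: h = s·√3/2 = 28.88·1.73205/2 ≈ 50.0216/2 ≈ 25.0108
(b) Area = (√3/4)·s² = (√3/4)·28.88² = (√3/4)·834.0544 ≈ 0.433013·834.0544 ≈ 361.156

Height = 25.01, Area = 361.2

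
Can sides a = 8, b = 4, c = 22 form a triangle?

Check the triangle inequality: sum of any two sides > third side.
a + b vs c: 8 + 4 = 12 ≤ 22  ✗
a + c vs b: 8 + 22 = 30 > 4  ✓
b + c vs a: 4 + 22 = 26 > 8  ✓

No: 8 + 4 = 12 is not > 22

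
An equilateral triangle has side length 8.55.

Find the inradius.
r = Area/s with s the semi-perimeter.
Area = (√3/4)·8.55² = (√3/4)·73.1025 ≈ 0.433013·73.1025 ≈ 31.6543
s = 3·8.55/2 = 12.825
r ≈ 31.6543/12.825 ≈ 2.46817
(Equivalently r = side/(2√3) = 8.55/3.4641 ≈ 2.46817.)

r = 2.468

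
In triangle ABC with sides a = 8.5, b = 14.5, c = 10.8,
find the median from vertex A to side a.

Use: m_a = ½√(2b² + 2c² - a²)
m_a = ½√(2·14.5² + 2·10.8² − 8.5²) = ½√(2·210.25 + 2·116.64 − 72.25) = ½√(420.5 + 233.28 − 72.25) = ½√581.53
√581.53 ≈ 24.1149, so m_a ≈ 12.0575

m_a = 12.06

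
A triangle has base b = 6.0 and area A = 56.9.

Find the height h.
A = ½·b·h  ⇒  h = 2A/b = 2·56.9/6.0 = 113.8/6.0 ≈ 18.9667

h = 18.97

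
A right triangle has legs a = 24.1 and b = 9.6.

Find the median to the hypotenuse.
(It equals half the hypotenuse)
Hypotenuse c = √(a² + b²) = √(580.81 + 92.16) = √672.97 ≈ 25.9417
Median to hypotenuse = c/2 ≈ 25.9417/2 ≈ 12.9708

Median = 12.97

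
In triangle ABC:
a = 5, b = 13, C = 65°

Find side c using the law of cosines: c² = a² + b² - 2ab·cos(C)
c² = 5² + 13² − 2·5·13·cos(65°)
cos(65°) ≈ 0.422618
c² ≈ 25 + 169 − 130·(0.422618) ≈ 194 − 54.9404 ≈ 139.06
c ≈ √139.06 ≈ 11.7924

c = 11.79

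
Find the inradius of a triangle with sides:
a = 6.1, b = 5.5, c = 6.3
r = Area/s where s is the semi-perimeter.
s = (6.1 + 5.5 + 6.3)/2 = 17.9/2 = 8.95
Area = √(s(s−a)(s−b)(s−c)) = √(8.95·2.85·3.45·2.65) ≈ √233.202 ≈ 15.271
r ≈ 15.271/8.95 ≈ 1.70625

r = 1.706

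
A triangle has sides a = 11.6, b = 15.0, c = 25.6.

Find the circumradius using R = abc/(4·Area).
First find the area with Heron's formula.
s = (11.6 + 15.0 + 25.6)/2 = 26.1
Area = √(s(s−a)(s−b)(s−c)) = √(26.1·14.5·11.1·0.5) ≈ √2100.4 ≈ 45.8301
abc = 11.6·15.0·25.6 = 4454.4
R = abc/(4·Area) ≈ 4454.4/(4·45.8301) = 4454.4/183.32 ≈ 24.2984

R = 24.3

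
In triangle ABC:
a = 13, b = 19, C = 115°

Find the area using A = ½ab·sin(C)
A = ½·a·b·sin(C) = ½·13·19·sin(115°)
sin(115°) ≈ 0.906308
A ≈ ½·247·0.906308 = 123.5·0.906308 ≈ 111.929

Area = 111.9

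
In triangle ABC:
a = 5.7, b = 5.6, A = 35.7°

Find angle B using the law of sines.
a/sin(A) = b/sin(B)  ⇒  sin(B) = b·sin(A)/a = 5.6·sin(35.7°)/5.7
sin(35.7°) ≈ 0.583541
sin(B) ≈ 5.6·0.583541/5.7 ≈ 3.26783/5.7 ≈ 0.573304
B = arcsin(0.573304) ≈ 34.9809°
(Since b ≤ a we need B ≤ A, so the obtuse alternative 180° − 34.9809° ≈ 145.019° is rejected.)

B = 34.98°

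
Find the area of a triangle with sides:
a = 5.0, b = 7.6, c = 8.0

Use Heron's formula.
s = (5.0 + 7.6 + 8.0)/2 = 20.6/2 = 10.3
s − a = 5.3, s − b = 2.7, s − c = 2.3
s(s−a)(s−b)(s−c) = 10.3·5.3·2.7·2.3 ≈ 339.004
Area = √339.004 ≈ 18.4121

Area = 18.41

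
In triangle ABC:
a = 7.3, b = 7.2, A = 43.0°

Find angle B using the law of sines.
a/sin(A) = b/sin(B)  ⇒  sin(B) = b·sin(A)/a = 7.2·sin(43.0°)/7.3
sin(43.0°) ≈ 0.681998
sin(B) ≈ 7.2·0.681998/7.3 ≈ 4.91039/7.3 ≈ 0.672656
B = arcsin(0.672656) ≈ 42.2724°
(Since b ≤ a we need B ≤ A, so the obtuse alternative 180° − 42.2724° ≈ 137.728° is rejected.)

B = 42.27°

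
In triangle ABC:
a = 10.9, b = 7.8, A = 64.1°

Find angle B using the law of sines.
a/sin(A) = b/sin(B)  ⇒  sin(B) = b·sin(A)/a = 7.8·sin(64.1°)/10.9
sin(64.1°) ≈ 0.899558
sin(B) ≈ 7.8·0.899558/10.9 ≈ 7.01655/10.9 ≈ 0.64372
B = arcsin(0.64372) ≈ 40.0698°
(Since b ≤ a we need B ≤ A, so the obtuse alternative 180° − 40.0698° ≈ 139.93° is rejected.)

B = 40.07°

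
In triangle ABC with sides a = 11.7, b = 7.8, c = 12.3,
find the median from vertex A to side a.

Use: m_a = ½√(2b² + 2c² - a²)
m_a = ½√(2·7.8² + 2·12.3² − 11.7²) = ½√(2·60.84 + 2·151.29 − 136.89) = ½√(121.68 + 302.58 − 136.89) = ½√287.37
√287.37 ≈ 16.952, so m_a ≈ 8.476

m_a = 8.476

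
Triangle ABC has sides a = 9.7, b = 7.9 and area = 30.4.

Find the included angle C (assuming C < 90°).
Area = ½·a·b·sin(C)  ⇒  sin(C) = 2·Area/(a·b) = 2·30.4/(9.7·7.9) = 60.8/76.63 ≈ 0.793423
C = arcsin(0.793423) ≈ 52.5066° (taking the acute solution since C < 90°)

C = 52.51°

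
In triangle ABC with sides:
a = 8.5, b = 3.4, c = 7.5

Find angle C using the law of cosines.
c² = a² + b² − 2ab·cos(C)  ⇒  cos(C) = (a² + b² − c²)/(2ab)
cos(C) = (8.5² + 3.4² − 7.5²)/(2·8.5·3.4) = (72.25 + 11.56 − 56.25)/57.8 = 27.56/57.8 ≈ 0.476817
C = arccos(0.476817) ≈ 61.5223°

C = 61.52°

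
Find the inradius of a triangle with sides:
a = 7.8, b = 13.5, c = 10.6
r = Area/s where s is the semi-perimeter.
s = (7.8 + 13.5 + 10.6)/2 = 31.9/2 = 15.95
Area = √(s(s−a)(s−b)(s−c)) = √(15.95·8.15·2.45·5.35) ≈ √1703.88 ≈ 41.278
r ≈ 41.278/15.95 ≈ 2.58796

r = 2.588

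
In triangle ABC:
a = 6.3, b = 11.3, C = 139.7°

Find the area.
Two sides and the included angle (SAS): A = ½·a·b·sin(C) = ½·6.3·11.3·sin(139.7°)
sin(139.7°) ≈ 0.64679
A ≈ ½·71.19·0.64679 = 35.595·0.64679 ≈ 23.0225

Area = 23.02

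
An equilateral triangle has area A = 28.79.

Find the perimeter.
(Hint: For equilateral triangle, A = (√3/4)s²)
A = (√3/4)s²  ⇒  s² = 4A/√3 = 4·28.79/√3 = 115.16/1.73205 ≈ 66.4877
s ≈ √66.4877 ≈ 8.154
Perimeter = 3s ≈ 3·8.154 ≈ 24.462

Perimeter = 24.46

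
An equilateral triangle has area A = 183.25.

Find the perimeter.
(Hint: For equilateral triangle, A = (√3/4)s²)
A = (√3/4)s²  ⇒  s² = 4A/√3 = 4·183.25/√3 = 733/1.73205 ≈ 423.198
s ≈ √423.198 ≈ 20.5718
Perimeter = 3s ≈ 3·20.5718 ≈ 61.7153

Perimeter = 61.72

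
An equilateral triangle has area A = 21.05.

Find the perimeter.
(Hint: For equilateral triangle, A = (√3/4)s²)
A = (√3/4)s²  ⇒  s² = 4A/√3 = 4·21.05/√3 = 84.2/1.73205 ≈ 48.6129
s ≈ √48.6129 ≈ 6.97229
Perimeter = 3s ≈ 3·6.97229 ≈ 20.9169

Perimeter = 20.92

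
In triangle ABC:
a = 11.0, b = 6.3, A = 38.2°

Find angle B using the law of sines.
a/sin(A) = b/sin(B)  ⇒  sin(B) = b·sin(A)/a = 6.3·sin(38.2°)/11.0
sin(38.2°) ≈ 0.618408
sin(B) ≈ 6.3·0.618408/11.0 ≈ 3.89597/11.0 ≈ 0.354179
B = arcsin(0.354179) ≈ 20.7432°
(Since b ≤ a we need B ≤ A, so the obtuse alternative 180° − 20.7432° ≈ 159.257° is rejected.)

B = 20.74°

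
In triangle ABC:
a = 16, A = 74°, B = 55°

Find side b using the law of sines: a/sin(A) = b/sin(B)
a/sin(A) = b/sin(B)  ⇒  b = a·sin(B)/sin(A) = 16·sin(55°)/sin(74°)
sin(55°) ≈ 0.819152, sin(74°) ≈ 0.961262
b ≈ 16·0.819152/0.961262 ≈ 13.1064/0.961262 ≈ 13.6346

b = 13.63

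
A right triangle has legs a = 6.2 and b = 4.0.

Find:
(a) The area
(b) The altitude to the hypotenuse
(a) The legs are perpendicular, so Area = ½·a·b = ½·6.2·4.0 = ½·24.8 = 12.4
(b) Hypotenuse c = √(a² + b²) = √(38.44 + 16) = √54.44 ≈ 7.37835
    Area = ½·c·h_c  ⇒  h_c = 2·Area/c = 24.8/7.37835 ≈ 3.36119

Area = 12.4, h_c = 3.361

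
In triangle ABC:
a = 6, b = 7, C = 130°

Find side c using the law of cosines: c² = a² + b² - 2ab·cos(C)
c² = 6² + 7² − 2·6·7·cos(130°)
cos(130°) ≈ -0.642788
c² ≈ 36 + 49 − 84·(-0.642788) ≈ 85 + 53.9942 ≈ 138.994
c ≈ √138.994 ≈ 11.7896

c = 11.79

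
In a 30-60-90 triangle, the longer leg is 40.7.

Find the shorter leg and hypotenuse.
In a 30-60-90 triangle the sides are in ratio 1 : √3 : 2, so short leg = long leg/√3 and hypotenuse = 2·(short leg).
Short leg = 40.7/√3 ≈ 40.7/1.73205 ≈ 23.4982
Hypotenuse = 2·23.4982 ≈ 46.9963

Short leg = 23.5, Hypotenuse = 47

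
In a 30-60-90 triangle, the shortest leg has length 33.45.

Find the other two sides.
In a 30-60-90 triangle the sides are in ratio 1 : √3 : 2 (short leg : long leg : hypotenuse).
Long leg = 33.45·√3 ≈ 33.45·1.73205 ≈ 57.9371
Hypotenuse = 2·33.45 = 66.9

Long leg = 33.45√3 = 57.94, Hypotenuse = 66.9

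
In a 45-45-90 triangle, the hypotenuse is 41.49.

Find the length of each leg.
In a 45-45-90 triangle hypotenuse = leg·√2, so leg = hypotenuse/√2.
Leg = 41.49/√2 ≈ 41.49/1.41421 ≈ 29.3379

Each leg = 29.34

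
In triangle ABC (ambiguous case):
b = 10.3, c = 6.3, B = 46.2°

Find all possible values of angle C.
b/sin(B) = c/sin(C)  ⇒  sin(C) = c·sin(B)/b = 6.3·sin(46.2°)/10.3
sin(46.2°) ≈ 0.72176
sin(C) ≈ 6.3·0.72176/10.3 ≈ 4.54709/10.3 ≈ 0.441465
Candidate 1: C₁ = arcsin(0.441465) ≈ 26.1974°  →  A = 180° − 46.2° − 26.1974° ≈ 107.603° > 0, valid
Candidate 2: C₂ = 180° − C₁ ≈ 153.803°  →  A = 180° − 46.2° − 153.803° ≈ -20.0026° ≤ 0, not a valid triangle

C = 26.2° (one solution)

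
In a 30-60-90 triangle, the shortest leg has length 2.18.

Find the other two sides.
In a 30-60-90 triangle the sides are in ratio 1 : √3 : 2 (short leg : long leg : hypotenuse).
Long leg = 2.18·√3 ≈ 2.18·1.73205 ≈ 3.77587
Hypotenuse = 2·2.18 = 4.36

Long leg = 2.18√3 = 3.776, Hypotenuse = 4.36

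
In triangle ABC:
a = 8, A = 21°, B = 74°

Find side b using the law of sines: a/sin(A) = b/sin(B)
a/sin(A) = b/sin(B)  ⇒  b = a·sin(B)/sin(A) = 8·sin(74°)/sin(21°)
sin(74°) ≈ 0.961262, sin(21°) ≈ 0.358368
b ≈ 8·0.961262/0.358368 ≈ 7.69009/0.358368 ≈ 21.4587

b = 21.46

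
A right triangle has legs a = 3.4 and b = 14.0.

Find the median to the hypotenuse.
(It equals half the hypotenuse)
Hypotenuse c = √(a² + b²) = √(11.56 + 196) = √207.56 ≈ 14.4069
Median to hypotenuse = c/2 ≈ 14.4069/2 ≈ 7.20347

Median = 7.203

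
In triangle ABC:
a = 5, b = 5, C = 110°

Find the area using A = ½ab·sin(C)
A = ½·a·b·sin(C) = ½·5·5·sin(110°)
sin(110°) ≈ 0.939693
A ≈ ½·25·0.939693 = 12.5·0.939693 ≈ 11.7462

Area = 11.75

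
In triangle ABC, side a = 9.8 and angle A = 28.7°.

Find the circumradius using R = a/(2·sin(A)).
R = a/(2·sin(A)) = 9.8/(2·sin(28.7°))
sin(28.7°) ≈ 0.480223
R ≈ 9.8/(2·0.480223) = 9.8/0.960447 ≈ 10.2036

R = 10.2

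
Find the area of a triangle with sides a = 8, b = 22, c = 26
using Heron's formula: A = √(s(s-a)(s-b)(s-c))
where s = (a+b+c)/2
s = (8 + 22 + 26)/2 = 56/2 = 28
s − a = 20, s − b = 6, s − c = 2
s(s−a)(s−b)(s−c) = 28·20·6·2 = 6720
Area = √6720 ≈ 81.9756

s = 28.0, Area = 81.98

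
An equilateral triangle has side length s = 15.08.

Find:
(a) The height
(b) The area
(a) The height splits the triangle into two 30-60-90 halves: h = s·√3/2 = 15.08·1.73205/2 ≈ 26.1193/2 ≈ 13.0597
(b) Area = (√3/4)·s² = (√3/4)·15.08² = (√3/4)·227.4064 ≈ 0.433013·227.4064 ≈ 98.4699

Height = 13.06, Area = 98.47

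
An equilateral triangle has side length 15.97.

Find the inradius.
r = Area/s with s the semi-perimeter.
Area = (√3/4)·15.97² = (√3/4)·255.0409 ≈ 0.433013·255.0409 ≈ 110.436
s = 3·15.97/2 = 23.955
r ≈ 110.436/23.955 ≈ 4.61014
(Equivalently r = side/(2√3) = 15.97/3.4641 ≈ 4.61014.)

r = 4.61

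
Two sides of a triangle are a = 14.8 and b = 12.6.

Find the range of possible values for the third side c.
Triangle inequality: |a − b| < c < a + b
|a − b| = |14.8 − 12.6| = 2.2
a + b = 14.8 + 12.6 = 27.4

2.2 < c < 27.4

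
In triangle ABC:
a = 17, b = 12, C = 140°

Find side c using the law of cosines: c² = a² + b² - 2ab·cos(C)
c² = 17² + 12² − 2·17·12·cos(140°)
cos(140°) ≈ -0.766044
c² ≈ 289 + 144 − 408·(-0.766044) ≈ 433 + 312.546 ≈ 745.546
c ≈ √745.546 ≈ 27.3047

c = 27.3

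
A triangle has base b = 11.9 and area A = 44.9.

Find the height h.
A = ½·b·h  ⇒  h = 2A/b = 2·44.9/11.9 = 89.8/11.9 ≈ 7.54622

h = 7.546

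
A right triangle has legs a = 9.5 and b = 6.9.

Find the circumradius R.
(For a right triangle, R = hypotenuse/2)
Hypotenuse c = √(a² + b²) = √(90.25 + 47.61) = √137.86 ≈ 11.7414
R = c/2 ≈ 11.7414/2 ≈ 5.87069

R = 5.871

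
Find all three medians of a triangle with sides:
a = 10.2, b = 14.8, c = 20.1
Median formula: m_a = ½√(2b² + 2c² − a²) (and cyclically). a² = 104.04, b² = 219.04, c² = 404.01.
m_a = ½√(2·219.04 + 2·404.01 − 104.04) = ½√1142.06 ≈ ½·33.7944 ≈ 16.8972
m_b = ½√(2·104.04 + 2·404.01 − 219.04) = ½√797.06 ≈ ½·28.2323 ≈ 14.1161
m_c = ½√(2·104.04 + 2·219.04 − 404.01) = ½√242.15 ≈ ½·15.5612 ≈ 7.78058

m_a = 16.9, m_b = 14.12, m_c = 7.781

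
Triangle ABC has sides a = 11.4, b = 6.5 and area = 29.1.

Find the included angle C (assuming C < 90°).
Area = ½·a·b·sin(C)  ⇒  sin(C) = 2·Area/(a·b) = 2·29.1/(11.4·6.5) = 58.2/74.1 ≈ 0.785425
C = arcsin(0.785425) ≈ 51.76° (taking the acute solution since C < 90°)

C = 51.76°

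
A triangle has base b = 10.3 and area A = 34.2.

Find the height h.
A = ½·b·h  ⇒  h = 2A/b = 2·34.2/10.3 = 68.4/10.3 ≈ 6.64078

h = 6.641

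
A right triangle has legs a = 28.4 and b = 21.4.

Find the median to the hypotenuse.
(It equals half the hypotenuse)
Hypotenuse c = √(a² + b²) = √(806.56 + 457.96) = √1264.52 ≈ 35.5601
Median to hypotenuse = c/2 ≈ 35.5601/2 ≈ 17.78

Median = 17.78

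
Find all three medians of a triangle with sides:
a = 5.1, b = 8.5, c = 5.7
Median formula: m_a = ½√(2b² + 2c² − a²) (and cyclically). a² = 26.01, b² = 72.25, c² = 32.49.
m_a = ½√(2·72.25 + 2·32.49 − 26.01) = ½√183.47 ≈ ½·13.5451 ≈ 6.77255
m_b = ½√(2·26.01 + 2·32.49 − 72.25) = ½√44.75 ≈ ½·6.68954 ≈ 3.34477
m_c = ½√(2·26.01 + 2·72.25 − 32.49) = ½√164.03 ≈ ½·12.8074 ≈ 6.40371

m_a = 6.773, m_b = 3.345, m_c = 6.404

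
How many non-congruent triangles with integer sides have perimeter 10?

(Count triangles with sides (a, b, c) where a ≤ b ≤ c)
Let a ≤ b ≤ c with a + b + c = 10. The only binding inequality is a + b > c, i.e. 10 − c > c, so c < 10/2; and c ≥ 10/3 since c is the largest side.
So 4 ≤ c ≤ 4. For each c, b runs from ⌈(10 − c)/2⌉ up to c (then a = 10 − b − c satisfies 1 ≤ a ≤ b automatically), giving c − ⌈(10 − c)/2⌉ + 1 choices.
Summing over c: 2 = 2
Check (closed form: nearest integer to p²/48 for even p, (p+3)²/48 for odd p): 10²/48 = 100/48 ≈ 2.08 → 2

2 triangles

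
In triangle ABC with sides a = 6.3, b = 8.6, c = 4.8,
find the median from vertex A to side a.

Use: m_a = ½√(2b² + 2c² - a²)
m_a = ½√(2·8.6² + 2·4.8² − 6.3²) = ½√(2·73.96 + 2·23.04 − 39.69) = ½√(147.92 + 46.08 − 39.69) = ½√154.31
√154.31 ≈ 12.4222, so m_a ≈ 6.21108

m_a = 6.211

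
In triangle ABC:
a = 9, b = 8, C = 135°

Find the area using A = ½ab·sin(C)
A = ½·a·b·sin(C) = ½·9·8·sin(135°)
sin(135°) ≈ 0.707107
A ≈ ½·72·0.707107 = 36·0.707107 ≈ 25.4558

Area = 25.46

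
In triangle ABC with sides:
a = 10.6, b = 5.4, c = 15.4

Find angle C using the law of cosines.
c² = a² + b² − 2ab·cos(C)  ⇒  cos(C) = (a² + b² − c²)/(2ab)
cos(C) = (10.6² + 5.4² − 15.4²)/(2·10.6·5.4) = (112.36 + 29.16 − 237.16)/114.48 = -95.64/114.48 ≈ -0.83543
C = arccos(-0.83543) ≈ 146.661°

C = 146.7°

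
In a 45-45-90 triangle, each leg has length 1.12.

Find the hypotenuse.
In a 45-45-90 triangle the sides are in ratio 1 : 1 : √2, so hypotenuse = leg·√2.
Hypotenuse = 1.12·√2 ≈ 1.12·1.41421 ≈ 1.58392

Hypotenuse = 1.12√2 = 1.584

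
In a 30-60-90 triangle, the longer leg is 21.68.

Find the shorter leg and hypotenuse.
In a 30-60-90 triangle the sides are in ratio 1 : √3 : 2, so short leg = long leg/√3 and hypotenuse = 2·(short leg).
Short leg = 21.68/√3 ≈ 21.68/1.73205 ≈ 12.517
Hypotenuse = 2·12.517 ≈ 25.0339

Short leg = 12.52, Hypotenuse = 25.03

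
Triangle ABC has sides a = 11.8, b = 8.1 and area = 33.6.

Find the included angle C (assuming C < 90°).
Area = ½·a·b·sin(C)  ⇒  sin(C) = 2·Area/(a·b) = 2·33.6/(11.8·8.1) = 67.2/95.58 ≈ 0.703076
C = arcsin(0.703076) ≈ 44.6743° (taking the acute solution since C < 90°)

C = 44.67°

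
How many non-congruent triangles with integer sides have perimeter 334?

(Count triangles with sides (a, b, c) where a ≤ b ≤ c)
Let a ≤ b ≤ c with a + b + c = 334. The only binding inequality is a + b > c, i.e. 334 − c > c, so c < 334/2; and c ≥ 334/3 since c is the largest side.
So 112 ≤ c ≤ 166. For each c, b runs from ⌈(334 − c)/2⌉ up to c (then a = 334 − b − c satisfies 1 ≤ a ≤ b automatically), giving c − ⌈(334 − c)/2⌉ + 1 choices.
Summing over c: 2 + 3 + 5 + 6 + … + 81 + 83  (55 terms, c = 112, …, 166) = 2324
Check (closed form: nearest integer to p²/48 for even p, (p+3)²/48 for odd p): 334²/48 = 111556/48 ≈ 2324.08 → 2324

2324 triangles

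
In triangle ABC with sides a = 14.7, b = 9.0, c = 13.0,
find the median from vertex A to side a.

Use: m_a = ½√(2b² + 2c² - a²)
m_a = ½√(2·9.0² + 2·13.0² − 14.7²) = ½√(2·81 + 2·169 − 216.09) = ½√(162 + 338 − 216.09) = ½√283.91
√283.91 ≈ 16.8496, so m_a ≈ 8.42481

m_a = 8.425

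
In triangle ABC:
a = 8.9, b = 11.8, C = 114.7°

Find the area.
Two sides and the included angle (SAS): A = ½·a·b·sin(C) = ½·8.9·11.8·sin(114.7°)
sin(114.7°) ≈ 0.908508
A ≈ ½·105.02·0.908508 = 52.51·0.908508 ≈ 47.7058

Area = 47.71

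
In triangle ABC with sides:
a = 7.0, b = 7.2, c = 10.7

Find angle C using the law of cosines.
c² = a² + b² − 2ab·cos(C)  ⇒  cos(C) = (a² + b² − c²)/(2ab)
cos(C) = (7.0² + 7.2² − 10.7²)/(2·7.0·7.2) = (49 + 51.84 − 114.49)/100.8 = -13.65/100.8 ≈ -0.135417
C = arccos(-0.135417) ≈ 97.7827°

C = 97.78°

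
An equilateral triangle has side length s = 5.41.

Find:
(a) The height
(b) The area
(a) The height splits the triangle into two 30-60-90 halves: h = s·√3/2 = 5.41·1.73205/2 ≈ 9.37039/2 ≈ 4.6852
(b) Area = (√3/4)·s² = (√3/4)·5.41² = (√3/4)·29.2681 ≈ 0.433013·29.2681 ≈ 12.6735

Height = 4.685, Area = 12.67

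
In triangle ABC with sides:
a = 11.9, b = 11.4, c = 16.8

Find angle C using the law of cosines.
c² = a² + b² − 2ab·cos(C)  ⇒  cos(C) = (a² + b² − c²)/(2ab)
cos(C) = (11.9² + 11.4² − 16.8²)/(2·11.9·11.4) = (141.61 + 129.96 − 282.24)/271.32 = -10.67/271.32 ≈ -0.0393263
C = arccos(-0.0393263) ≈ 92.2538°

C = 92.25°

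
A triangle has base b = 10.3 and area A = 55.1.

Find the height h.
A = ½·b·h  ⇒  h = 2A/b = 2·55.1/10.3 = 110.2/10.3 ≈ 10.699

h = 10.7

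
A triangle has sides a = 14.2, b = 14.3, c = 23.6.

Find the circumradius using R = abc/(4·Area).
First find the area with Heron's formula.
s = (14.2 + 14.3 + 23.6)/2 = 26.05
Area = √(s(s−a)(s−b)(s−c)) = √(26.05·11.85·11.75·2.45) ≈ √8886.49 ≈ 94.2682
abc = 14.2·14.3·23.6 = 4792.216
R = abc/(4·Area) ≈ 4792.216/(4·94.2682) = 4792.216/377.073 ≈ 12.709

R = 12.71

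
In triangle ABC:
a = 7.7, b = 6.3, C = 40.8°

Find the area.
Two sides and the included angle (SAS): A = ½·a·b·sin(C) = ½·7.7·6.3·sin(40.8°)
sin(40.8°) ≈ 0.653421
A ≈ ½·48.51·0.653421 = 24.255·0.653421 ≈ 15.8487

Area = 15.85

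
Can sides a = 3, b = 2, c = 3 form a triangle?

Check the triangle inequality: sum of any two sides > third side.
a + b vs c: 3 + 2 = 5 > 3  ✓
a + c vs b: 3 + 3 = 6 > 2  ✓
b + c vs a: 2 + 3 = 5 > 3  ✓

Yes, triangle inequality satisfied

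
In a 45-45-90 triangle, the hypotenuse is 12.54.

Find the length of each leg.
In a 45-45-90 triangle hypotenuse = leg·√2, so leg = hypotenuse/√2.
Leg = 12.54/√2 ≈ 12.54/1.41421 ≈ 8.86712

Each leg = 8.867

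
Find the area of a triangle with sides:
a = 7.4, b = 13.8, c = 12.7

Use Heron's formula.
s = (7.4 + 13.8 + 12.7)/2 = 33.9/2 = 16.95
s − a = 9.55, s − b = 3.15, s − c = 4.25
s(s−a)(s−b)(s−c) = 16.95·9.55·3.15·4.25 ≈ 2167.07
Area = √2167.07 ≈ 46.5518

Area = 46.55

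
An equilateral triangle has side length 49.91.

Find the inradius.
r = Area/s with s the semi-perimeter.
Area = (√3/4)·49.91² = (√3/4)·2491.0081 ≈ 0.433013·2491.0081 ≈ 1078.64
s = 3·49.91/2 = 74.865
r ≈ 1078.64/74.865 ≈ 14.4078
(Equivalently r = side/(2√3) = 49.91/3.4641 ≈ 14.4078.)

r = 14.41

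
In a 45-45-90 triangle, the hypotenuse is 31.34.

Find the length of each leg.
In a 45-45-90 triangle hypotenuse = leg·√2, so leg = hypotenuse/√2.
Leg = 31.34/√2 ≈ 31.34/1.41421 ≈ 22.1607

Each leg = 22.16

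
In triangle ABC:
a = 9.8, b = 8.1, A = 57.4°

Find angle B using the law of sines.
a/sin(A) = b/sin(B)  ⇒  sin(B) = b·sin(A)/a = 8.1·sin(57.4°)/9.8
sin(57.4°) ≈ 0.842452
sin(B) ≈ 8.1·0.842452/9.8 ≈ 6.82386/9.8 ≈ 0.696313
B = arcsin(0.696313) ≈ 44.1319°
(Since b ≤ a we need B ≤ A, so the obtuse alternative 180° − 44.1319° ≈ 135.868° is rejected.)

B = 44.13°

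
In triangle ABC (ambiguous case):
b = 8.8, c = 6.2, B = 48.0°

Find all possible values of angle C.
b/sin(B) = c/sin(C)  ⇒  sin(C) = c·sin(B)/b = 6.2·sin(48.0°)/8.8
sin(48.0°) ≈ 0.743145
sin(C) ≈ 6.2·0.743145/8.8 ≈ 4.6075/8.8 ≈ 0.523579
Candidate 1: C₁ = arcsin(0.523579) ≈ 31.5727°  →  A = 180° − 48.0° − 31.5727° ≈ 100.427° > 0, valid
Candidate 2: C₂ = 180° − C₁ ≈ 148.427°  →  A = 180° − 48.0° − 148.427° ≈ -16.4273° ≤ 0, not a valid triangle

C = 31.57° (one solution)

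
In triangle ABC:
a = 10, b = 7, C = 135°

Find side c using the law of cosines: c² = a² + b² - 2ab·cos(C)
c² = 10² + 7² − 2·10·7·cos(135°)
cos(135°) ≈ -0.707107
c² ≈ 100 + 49 − 140·(-0.707107) ≈ 149 + 98.9949 ≈ 247.995
c ≈ √247.995 ≈ 15.7479

c = 15.75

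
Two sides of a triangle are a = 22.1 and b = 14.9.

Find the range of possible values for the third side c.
Triangle inequality: |a − b| < c < a + b
|a − b| = |22.1 − 14.9| = 7.2
a + b = 22.1 + 14.9 = 37

7.2 < c < 37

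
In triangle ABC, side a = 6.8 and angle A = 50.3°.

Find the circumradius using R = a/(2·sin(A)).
R = a/(2·sin(A)) = 6.8/(2·sin(50.3°))
sin(50.3°) ≈ 0.7694
R ≈ 6.8/(2·0.7694) = 6.8/1.5388 ≈ 4.41903

R = 4.419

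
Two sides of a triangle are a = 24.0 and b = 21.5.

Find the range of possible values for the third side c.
Triangle inequality: |a − b| < c < a + b
|a − b| = |24.0 − 21.5| = 2.5
a + b = 24.0 + 21.5 = 45.5

2.5 < c < 45.5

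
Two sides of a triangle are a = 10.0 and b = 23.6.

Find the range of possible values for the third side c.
Triangle inequality: |a − b| < c < a + b
|a − b| = |10.0 − 23.6| = 13.6
a + b = 10.0 + 23.6 = 33.6

13.6 < c < 33.6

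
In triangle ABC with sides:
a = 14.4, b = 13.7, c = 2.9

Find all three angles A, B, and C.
Law of cosines for each angle (a² = 207.36, b² = 187.69, c² = 8.41):
cos(A) = (b² + c² − a²)/(2bc) = (187.69 + 8.41 − 207.36)/(2·13.7·2.9) = -11.26/79.46 ≈ -0.141707  ⇒  A ≈ 98.1466°
cos(B) = (a² + c² − b²)/(2ac) = (207.36 + 8.41 − 187.69)/(2·14.4·2.9) = 28.08/83.52 ≈ 0.336207  ⇒  B ≈ 70.3541°
cos(C) = (a² + b² − c²)/(2ab) = (207.36 + 187.69 − 8.41)/(2·14.4·13.7) = 386.64/394.56 ≈ 0.979927  ⇒  C ≈ 11.4993°
Check: A + B + C ≈ 180°

A = 98.15°, B = 70.35°, C = 11.5°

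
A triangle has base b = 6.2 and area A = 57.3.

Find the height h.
A = ½·b·h  ⇒  h = 2A/b = 2·57.3/6.2 = 114.6/6.2 ≈ 18.4839

h = 18.48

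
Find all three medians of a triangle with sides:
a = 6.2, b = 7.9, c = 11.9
Median formula: m_a = ½√(2b² + 2c² − a²) (and cyclically). a² = 38.44, b² = 62.41, c² = 141.61.
m_a = ½√(2·62.41 + 2·141.61 − 38.44) = ½√369.6 ≈ ½·19.225 ≈ 9.61249
m_b = ½√(2·38.44 + 2·141.61 − 62.41) = ½√297.69 ≈ ½·17.2537 ≈ 8.62685
m_c = ½√(2·38.44 + 2·62.41 − 141.61) = ½√60.09 ≈ ½·7.75177 ≈ 3.87589

m_a = 9.612, m_b = 8.627, m_c = 3.876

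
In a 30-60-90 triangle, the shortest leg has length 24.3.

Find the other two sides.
In a 30-60-90 triangle the sides are in ratio 1 : √3 : 2 (short leg : long leg : hypotenuse).
Long leg = 24.3·√3 ≈ 24.3·1.73205 ≈ 42.0888
Hypotenuse = 2·24.3 = 48.6

Long leg = 24.3√3 = 42.09, Hypotenuse = 48.6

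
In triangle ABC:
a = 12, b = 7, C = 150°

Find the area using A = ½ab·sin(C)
A = ½·a·b·sin(C) = ½·12·7·sin(150°)
sin(150°) ≈ 0.5
A ≈ ½·84·0.5 = 42·0.5 ≈ 21

Area = 21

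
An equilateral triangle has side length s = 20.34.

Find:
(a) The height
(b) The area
(a) The height splits the triangle into two 30-60-90 halves: h = s·√3/2 = 20.34·1.73205/2 ≈ 35.2299/2 ≈ 17.615
(b) Area = (√3/4)·s² = (√3/4)·20.34² = (√3/4)·413.7156 ≈ 0.433013·413.7156 ≈ 179.144

Height = 17.61, Area = 179.1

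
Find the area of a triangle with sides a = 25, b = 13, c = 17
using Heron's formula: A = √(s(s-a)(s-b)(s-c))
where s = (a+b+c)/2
s = (25 + 13 + 17)/2 = 55/2 = 27.5
s − a = 2.5, s − b = 14.5, s − c = 10.5
s(s−a)(s−b)(s−c) = 27.5·2.5·14.5·10.5 = 10467.1875
Area = √10467.1875 ≈ 102.309

s = 27.5, Area = 102.3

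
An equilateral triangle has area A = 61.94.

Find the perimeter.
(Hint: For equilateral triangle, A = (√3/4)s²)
A = (√3/4)s²  ⇒  s² = 4A/√3 = 4·61.94/√3 = 247.76/1.73205 ≈ 143.044
s ≈ √143.044 ≈ 11.9601
Perimeter = 3s ≈ 3·11.9601 ≈ 35.8803

Perimeter = 35.88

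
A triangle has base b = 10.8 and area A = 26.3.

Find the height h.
A = ½·b·h  ⇒  h = 2A/b = 2·26.3/10.8 = 52.6/10.8 ≈ 4.87037

h = 4.87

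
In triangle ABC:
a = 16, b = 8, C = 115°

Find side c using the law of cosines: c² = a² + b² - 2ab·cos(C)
c² = 16² + 8² − 2·16·8·cos(115°)
cos(115°) ≈ -0.422618
c² ≈ 256 + 64 − 256·(-0.422618) ≈ 320 + 108.19 ≈ 428.19
c ≈ √428.19 ≈ 20.6928

c = 20.69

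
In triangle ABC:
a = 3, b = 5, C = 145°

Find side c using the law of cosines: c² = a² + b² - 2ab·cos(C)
c² = 3² + 5² − 2·3·5·cos(145°)
cos(145°) ≈ -0.819152
c² ≈ 9 + 25 − 30·(-0.819152) ≈ 34 + 24.5746 ≈ 58.5746
c ≈ √58.5746 ≈ 7.6534

c = 7.653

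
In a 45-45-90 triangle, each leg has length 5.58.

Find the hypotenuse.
In a 45-45-90 triangle the sides are in ratio 1 : 1 : √2, so hypotenuse = leg·√2.
Hypotenuse = 5.58·√2 ≈ 5.58·1.41421 ≈ 7.89131

Hypotenuse = 5.58√2 = 7.891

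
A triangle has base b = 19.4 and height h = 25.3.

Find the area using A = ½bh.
A = ½·b·h = ½·19.4·25.3 = ½·490.82 = 245.41

Area = 245.41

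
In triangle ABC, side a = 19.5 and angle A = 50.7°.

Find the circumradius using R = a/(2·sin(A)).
R = a/(2·sin(A)) = 19.5/(2·sin(50.7°))
sin(50.7°) ≈ 0.77384
R ≈ 19.5/(2·0.77384) = 19.5/1.54768 ≈ 12.5995

R = 12.6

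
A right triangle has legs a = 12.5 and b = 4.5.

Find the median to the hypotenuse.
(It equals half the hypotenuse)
Hypotenuse c = √(a² + b²) = √(156.25 + 20.25) = √176.5 ≈ 13.2853
Median to hypotenuse = c/2 ≈ 13.2853/2 ≈ 6.64267

Median = 6.643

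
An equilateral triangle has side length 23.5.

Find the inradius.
r = Area/s with s the semi-perimeter.
Area = (√3/4)·23.5² = (√3/4)·552.25 ≈ 0.433013·552.25 ≈ 239.131
s = 3·23.5/2 = 35.25
r ≈ 239.131/35.25 ≈ 6.78387
(Equivalently r = side/(2√3) = 23.5/3.4641 ≈ 6.78387.)

r = 6.784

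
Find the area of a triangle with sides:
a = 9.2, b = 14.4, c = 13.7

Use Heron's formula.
s = (9.2 + 14.4 + 13.7)/2 = 37.3/2 = 18.65
s − a = 9.45, s − b = 4.25, s − c = 4.95
s(s−a)(s−b)(s−c) = 18.65·9.45·4.25·4.95 ≈ 3707.7
Area = √3707.7 ≈ 60.8909

Area = 60.89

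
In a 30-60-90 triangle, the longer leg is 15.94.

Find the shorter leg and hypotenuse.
In a 30-60-90 triangle the sides are in ratio 1 : √3 : 2, so short leg = long leg/√3 and hypotenuse = 2·(short leg).
Short leg = 15.94/√3 ≈ 15.94/1.73205 ≈ 9.20296
Hypotenuse = 2·9.20296 ≈ 18.4059

Short leg = 9.203, Hypotenuse = 18.41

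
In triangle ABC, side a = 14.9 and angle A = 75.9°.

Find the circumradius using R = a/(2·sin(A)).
R = a/(2·sin(A)) = 14.9/(2·sin(75.9°))
sin(75.9°) ≈ 0.969872
R ≈ 14.9/(2·0.969872) = 14.9/1.93974 ≈ 7.68143

R = 7.681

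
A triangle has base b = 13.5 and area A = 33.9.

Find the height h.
A = ½·b·h  ⇒  h = 2A/b = 2·33.9/13.5 = 67.8/13.5 ≈ 5.02222

h = 5.022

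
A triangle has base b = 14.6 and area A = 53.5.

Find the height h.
A = ½·b·h  ⇒  h = 2A/b = 2·53.5/14.6 = 107/14.6 ≈ 7.32877

h = 7.329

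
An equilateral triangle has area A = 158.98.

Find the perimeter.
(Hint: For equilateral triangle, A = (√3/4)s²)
A = (√3/4)s²  ⇒  s² = 4A/√3 = 4·158.98/√3 = 635.92/1.73205 ≈ 367.149
s ≈ √367.149 ≈ 19.1611
Perimeter = 3s ≈ 3·19.1611 ≈ 57.4834

Perimeter = 57.48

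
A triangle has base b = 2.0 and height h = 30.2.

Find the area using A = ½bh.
A = ½·b·h = ½·2.0·30.2 = ½·60.4 = 30.2

Area = 30.2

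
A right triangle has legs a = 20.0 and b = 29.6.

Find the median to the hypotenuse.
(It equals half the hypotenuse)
Hypotenuse c = √(a² + b²) = √(400 + 876.16) = √1276.16 ≈ 35.7234
Median to hypotenuse = c/2 ≈ 35.7234/2 ≈ 17.8617

Median = 17.86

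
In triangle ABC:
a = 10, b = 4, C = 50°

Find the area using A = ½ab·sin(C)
A = ½·a·b·sin(C) = ½·10·4·sin(50°)
sin(50°) ≈ 0.766044
A ≈ ½·40·0.766044 = 20·0.766044 ≈ 15.3209

Area = 15.32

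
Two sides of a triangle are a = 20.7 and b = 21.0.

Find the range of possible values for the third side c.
Triangle inequality: |a − b| < c < a + b
|a − b| = |20.7 − 21.0| = 0.3
a + b = 20.7 + 21.0 = 41.7

0.3 < c < 41.7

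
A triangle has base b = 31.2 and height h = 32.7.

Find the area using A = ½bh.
A = ½·b·h = ½·31.2·32.7 = ½·1020.24 = 510.12

Area = 510.12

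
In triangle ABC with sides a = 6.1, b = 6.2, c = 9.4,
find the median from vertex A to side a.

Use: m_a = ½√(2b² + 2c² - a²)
m_a = ½√(2·6.2² + 2·9.4² − 6.1²) = ½√(2·38.44 + 2·88.36 − 37.21) = ½√(76.88 + 176.72 − 37.21) = ½√216.39
√216.39 ≈ 14.7102, so m_a ≈ 7.3551

m_a = 7.355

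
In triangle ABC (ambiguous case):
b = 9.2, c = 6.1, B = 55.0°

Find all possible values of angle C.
b/sin(B) = c/sin(C)  ⇒  sin(C) = c·sin(B)/b = 6.1·sin(55.0°)/9.2
sin(55.0°) ≈ 0.819152
sin(C) ≈ 6.1·0.819152/9.2 ≈ 4.99683/9.2 ≈ 0.543133
Candidate 1: C₁ = arcsin(0.543133) ≈ 32.8972°  →  A = 180° − 55.0° − 32.8972° ≈ 92.1028° > 0, valid
Candidate 2: C₂ = 180° − C₁ ≈ 147.103°  →  A = 180° − 55.0° − 147.103° ≈ -22.1028° ≤ 0, not a valid triangle

C = 32.9° (one solution)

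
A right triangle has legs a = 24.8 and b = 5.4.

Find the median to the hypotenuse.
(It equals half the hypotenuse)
Hypotenuse c = √(a² + b²) = √(615.04 + 29.16) = √644.2 ≈ 25.3811
Median to hypotenuse = c/2 ≈ 25.3811/2 ≈ 12.6905

Median = 12.69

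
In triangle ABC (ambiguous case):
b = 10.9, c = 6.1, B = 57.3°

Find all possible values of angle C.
b/sin(B) = c/sin(C)  ⇒  sin(C) = c·sin(B)/b = 6.1·sin(57.3°)/10.9
sin(57.3°) ≈ 0.841511
sin(C) ≈ 6.1·0.841511/10.9 ≈ 5.13322/10.9 ≈ 0.470937
Candidate 1: C₁ = arcsin(0.470937) ≈ 28.0952°  →  A = 180° − 57.3° − 28.0952° ≈ 94.6048° > 0, valid
Candidate 2: C₂ = 180° − C₁ ≈ 151.905°  →  A = 180° − 57.3° − 151.905° ≈ -29.2048° ≤ 0, not a valid triangle

C = 28.1° (one solution)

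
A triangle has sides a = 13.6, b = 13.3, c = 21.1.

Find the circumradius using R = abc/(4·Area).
First find the area with Heron's formula.
s = (13.6 + 13.3 + 21.1)/2 = 24
Area = √(s(s−a)(s−b)(s−c)) = √(24·10.4·10.7·2.9) ≈ √7745.09 ≈ 88.0062
abc = 13.6·13.3·21.1 = 3816.568
R = abc/(4·Area) ≈ 3816.568/(4·88.0062) = 3816.568/352.025 ≈ 10.8418

R = 10.84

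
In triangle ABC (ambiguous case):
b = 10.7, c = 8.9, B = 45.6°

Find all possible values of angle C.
b/sin(B) = c/sin(C)  ⇒  sin(C) = c·sin(B)/b = 8.9·sin(45.6°)/10.7
sin(45.6°) ≈ 0.714473
sin(C) ≈ 8.9·0.714473/10.7 ≈ 6.35881/10.7 ≈ 0.594281
Candidate 1: C₁ = arcsin(0.594281) ≈ 36.4614°  →  A = 180° − 45.6° − 36.4614° ≈ 97.9386° > 0, valid
Candidate 2: C₂ = 180° − C₁ ≈ 143.539°  →  A = 180° − 45.6° − 143.539° ≈ -9.1386° ≤ 0, not a valid triangle

C = 36.46° (one solution)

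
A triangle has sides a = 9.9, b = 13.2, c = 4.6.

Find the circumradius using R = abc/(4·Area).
First find the area with Heron's formula.
s = (9.9 + 13.2 + 4.6)/2 = 13.85
Area = √(s(s−a)(s−b)(s−c)) = √(13.85·3.95·0.65·9.25) ≈ √328.929 ≈ 18.1364
abc = 9.9·13.2·4.6 = 601.128
R = abc/(4·Area) ≈ 601.128/(4·18.1364) = 601.128/72.5456 ≈ 8.28621

R = 8.286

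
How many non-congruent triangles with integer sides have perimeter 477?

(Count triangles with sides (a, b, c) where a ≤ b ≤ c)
Let a ≤ b ≤ c with a + b + c = 477. The only binding inequality is a + b > c, i.e. 477 − c > c, so c < 477/2; and c ≥ 477/3 since c is the largest side.
So 159 ≤ c ≤ 238. For each c, b runs from ⌈(477 − c)/2⌉ up to c (then a = 477 − b − c satisfies 1 ≤ a ≤ b automatically), giving c − ⌈(477 − c)/2⌉ + 1 choices.
Summing over c: 1 + 2 + 4 + 5 + … + 118 + 119  (80 terms, c = 159, …, 238) = 4800
Check (closed form: nearest integer to p²/48 for even p, (p+3)²/48 for odd p): (477+3)²/48 = 480²/48 = 230400/48 ≈ 4800.00 → 4800

4800 triangles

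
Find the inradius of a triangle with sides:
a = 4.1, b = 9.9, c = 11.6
r = Area/s where s is the semi-perimeter.
s = (4.1 + 9.9 + 11.6)/2 = 25.6/2 = 12.8
Area = √(s(s−a)(s−b)(s−c)) = √(12.8·8.7·2.9·1.2) ≈ √387.533 ≈ 19.6859
r ≈ 19.6859/12.8 ≈ 1.53796

r = 1.538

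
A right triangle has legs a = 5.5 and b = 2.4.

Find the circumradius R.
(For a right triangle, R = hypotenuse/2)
Hypotenuse c = √(a² + b²) = √(30.25 + 5.76) = √36.01 ≈ 6.00083
R = c/2 ≈ 6.00083/2 ≈ 3.00042

R = 3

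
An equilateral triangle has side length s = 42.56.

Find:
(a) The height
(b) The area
(a) The height splits the triangle into two 30-60-90 halves: h = s·√3/2 = 42.56·1.73205/2 ≈ 73.7161/2 ≈ 36.858
(b) Area = (√3/4)·s² = (√3/4)·42.56² = (√3/4)·1811.3536 ≈ 0.433013·1811.3536 ≈ 784.339

Height = 36.86, Area = 784.3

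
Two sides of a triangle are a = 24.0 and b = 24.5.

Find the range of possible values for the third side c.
Triangle inequality: |a − b| < c < a + b
|a − b| = |24.0 − 24.5| = 0.5
a + b = 24.0 + 24.5 = 48.5

0.5 < c < 48.5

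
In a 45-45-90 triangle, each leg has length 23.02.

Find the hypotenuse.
In a 45-45-90 triangle the sides are in ratio 1 : 1 : √2, so hypotenuse = leg·√2.
Hypotenuse = 23.02·√2 ≈ 23.02·1.41421 ≈ 32.5552

Hypotenuse = 23.02√2 = 32.56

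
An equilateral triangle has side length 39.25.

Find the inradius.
r = Area/s with s the semi-perimeter.
Area = (√3/4)·39.25² = (√3/4)·1540.5625 ≈ 0.433013·1540.5625 ≈ 667.083
s = 3·39.25/2 = 58.875
r ≈ 667.083/58.875 ≈ 11.3305
(Equivalently r = side/(2√3) = 39.25/3.4641 ≈ 11.3305.)

r = 11.33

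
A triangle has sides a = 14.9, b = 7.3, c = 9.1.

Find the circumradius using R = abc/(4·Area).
First find the area with Heron's formula.
s = (14.9 + 7.3 + 9.1)/2 = 15.65
Area = √(s(s−a)(s−b)(s−c)) = √(15.65·0.75·8.35·6.55) ≈ √641.953 ≈ 25.3368
abc = 14.9·7.3·9.1 = 989.807
R = abc/(4·Area) ≈ 989.807/(4·25.3368) = 989.807/101.347 ≈ 9.7665

R = 9.766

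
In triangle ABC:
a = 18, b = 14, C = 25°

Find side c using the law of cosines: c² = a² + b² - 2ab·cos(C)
c² = 18² + 14² − 2·18·14·cos(25°)
cos(25°) ≈ 0.906308
c² ≈ 324 + 196 − 504·(0.906308) ≈ 520 − 456.779 ≈ 63.2209
c ≈ √63.2209 ≈ 7.95116

c = 7.951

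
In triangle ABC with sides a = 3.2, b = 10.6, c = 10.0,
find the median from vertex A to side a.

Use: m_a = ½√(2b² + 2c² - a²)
m_a = ½√(2·10.6² + 2·10.0² − 3.2²) = ½√(2·112.36 + 2·100 − 10.24) = ½√(224.72 + 200 − 10.24) = ½√414.48
√414.48 ≈ 20.3588, so m_a ≈ 10.1794

m_a = 10.18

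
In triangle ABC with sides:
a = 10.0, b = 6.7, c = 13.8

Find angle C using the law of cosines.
c² = a² + b² − 2ab·cos(C)  ⇒  cos(C) = (a² + b² − c²)/(2ab)
cos(C) = (10.0² + 6.7² − 13.8²)/(2·10.0·6.7) = (100 + 44.89 − 190.44)/134 = -45.55/134 ≈ -0.339925
C = arccos(-0.339925) ≈ 109.872°

C = 109.9°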